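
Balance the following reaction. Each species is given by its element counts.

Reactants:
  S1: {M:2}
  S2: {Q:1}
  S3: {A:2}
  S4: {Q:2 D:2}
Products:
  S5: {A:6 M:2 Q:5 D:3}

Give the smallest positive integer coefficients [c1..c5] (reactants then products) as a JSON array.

A: 2·0+4·0+6·2+3·0 = 12 | 2·6 = 12
M: 2·2+4·0+6·0+3·0 = 4 | 2·2 = 4
Q: 2·0+4·1+6·0+3·2 = 10 | 2·5 = 10
D: 2·0+4·0+6·0+3·2 = 6 | 2·3 = 6
gcd(2,4,6,3,2) = 1

Coefficients: [2, 4, 6, 3, 2]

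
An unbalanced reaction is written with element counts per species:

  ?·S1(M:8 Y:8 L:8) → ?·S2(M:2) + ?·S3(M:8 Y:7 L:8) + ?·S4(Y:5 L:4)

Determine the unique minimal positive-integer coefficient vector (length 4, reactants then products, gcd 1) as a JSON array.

Coefficients: [3, 4, 2, 2]

M: 3·8 = 24 | 4·2+2·8+2·0 = 24
Y: 3·8 = 24 | 4·0+2·7+2·5 = 24
L: 3·8 = 24 | 4·0+2·8+2·4 = 24
gcd(3,4,2,2) = 1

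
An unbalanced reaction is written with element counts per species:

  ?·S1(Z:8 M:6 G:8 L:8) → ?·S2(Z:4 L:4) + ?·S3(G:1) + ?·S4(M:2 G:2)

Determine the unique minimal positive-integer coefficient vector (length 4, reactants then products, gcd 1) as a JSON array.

Z: 1·8 = 8 | 2·4+2·0+3·0 = 8
M: 1·6 = 6 | 2·0+2·0+3·2 = 6
G: 1·8 = 8 | 2·0+2·1+3·2 = 8
L: 1·8 = 8 | 2·4+2·0+3·0 = 8
gcd(1,2,2,3) = 1

Coefficients: [1, 2, 2, 3]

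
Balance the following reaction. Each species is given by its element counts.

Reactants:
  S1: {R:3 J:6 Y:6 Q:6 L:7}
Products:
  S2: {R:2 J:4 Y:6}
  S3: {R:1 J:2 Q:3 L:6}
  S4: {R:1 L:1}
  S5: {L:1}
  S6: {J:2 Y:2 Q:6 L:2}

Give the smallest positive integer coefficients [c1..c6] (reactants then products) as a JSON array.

Coefficients: [5, 4, 4, 3, 2, 3]

R: 5·3 = 15 | 4·2+4·1+3·1+2·0+3·0 = 15
J: 5·6 = 30 | 4·4+4·2+3·0+2·0+3·2 = 30
Y: 5·6 = 30 | 4·6+4·0+3·0+2·0+3·2 = 30
Q: 5·6 = 30 | 4·0+4·3+3·0+2·0+3·6 = 30
L: 5·7 = 35 | 4·0+4·6+3·1+2·1+3·2 = 35
gcd(5,4,4,3,2,3) = 1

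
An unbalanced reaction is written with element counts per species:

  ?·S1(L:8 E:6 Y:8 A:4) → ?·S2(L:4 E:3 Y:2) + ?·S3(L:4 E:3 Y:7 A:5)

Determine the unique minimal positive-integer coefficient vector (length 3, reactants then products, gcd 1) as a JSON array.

L: 5·8 = 40 | 6·4+4·4 = 40
E: 5·6 = 30 | 6·3+4·3 = 30
Y: 5·8 = 40 | 6·2+4·7 = 40
A: 5·4 = 20 | 6·0+4·5 = 20
gcd(5,6,4) = 1

Coefficients: [5, 6, 4]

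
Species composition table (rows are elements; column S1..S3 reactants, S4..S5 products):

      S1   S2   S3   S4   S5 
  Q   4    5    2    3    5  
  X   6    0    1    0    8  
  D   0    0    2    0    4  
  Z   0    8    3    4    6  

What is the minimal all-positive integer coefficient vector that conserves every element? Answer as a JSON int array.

Q: 1·4+3·5+2·2 = 23 | 6·3+1·5 = 23
X: 1·6+3·0+2·1 = 8 | 6·0+1·8 = 8
D: 1·0+3·0+2·2 = 4 | 6·0+1·4 = 4
Z: 1·0+3·8+2·3 = 30 | 6·4+1·6 = 30
gcd(1,3,2,6,1) = 1

Coefficients: [1, 3, 2, 6, 1]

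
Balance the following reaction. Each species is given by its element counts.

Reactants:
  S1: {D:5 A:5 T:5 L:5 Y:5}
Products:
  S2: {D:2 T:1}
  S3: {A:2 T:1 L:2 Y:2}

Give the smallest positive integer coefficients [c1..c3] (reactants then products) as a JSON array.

Coefficients: [2, 5, 5]

D: 2·5 = 10 | 5·2+5·0 = 10
A: 2·5 = 10 | 5·0+5·2 = 10
T: 2·5 = 10 | 5·1+5·1 = 10
L: 2·5 = 10 | 5·0+5·2 = 10
Y: 2·5 = 10 | 5·0+5·2 = 10
gcd(2,5,5) = 1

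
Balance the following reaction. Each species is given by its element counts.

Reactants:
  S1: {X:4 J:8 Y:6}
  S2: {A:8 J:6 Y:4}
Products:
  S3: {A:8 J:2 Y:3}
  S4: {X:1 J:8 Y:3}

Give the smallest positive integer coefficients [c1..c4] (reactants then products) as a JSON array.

A: 1·0+6·8 = 48 | 6·8+4·0 = 48
X: 1·4+6·0 = 4 | 6·0+4·1 = 4
J: 1·8+6·6 = 44 | 6·2+4·8 = 44
Y: 1·6+6·4 = 30 | 6·3+4·3 = 30
gcd(1,6,6,4) = 1

Coefficients: [1, 6, 6, 4]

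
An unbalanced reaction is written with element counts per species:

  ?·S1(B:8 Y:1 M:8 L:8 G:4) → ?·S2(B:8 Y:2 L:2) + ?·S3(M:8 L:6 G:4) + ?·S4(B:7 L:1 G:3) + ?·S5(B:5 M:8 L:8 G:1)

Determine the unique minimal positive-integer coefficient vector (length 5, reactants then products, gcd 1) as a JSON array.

Coefficients: [6, 3, 4, 2, 2]

B: 6·8 = 48 | 3·8+4·0+2·7+2·5 = 48
Y: 6·1 = 6 | 3·2+4·0+2·0+2·0 = 6
M: 6·8 = 48 | 3·0+4·8+2·0+2·8 = 48
L: 6·8 = 48 | 3·2+4·6+2·1+2·8 = 48
G: 6·4 = 24 | 3·0+4·4+2·3+2·1 = 24
gcd(6,3,4,2,2) = 1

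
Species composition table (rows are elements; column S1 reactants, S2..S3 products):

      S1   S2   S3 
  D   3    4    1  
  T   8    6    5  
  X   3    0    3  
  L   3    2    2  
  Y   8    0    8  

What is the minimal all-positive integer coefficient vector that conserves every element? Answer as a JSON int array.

D: 2·3 = 6 | 1·4+2·1 = 6
T: 2·8 = 16 | 1·6+2·5 = 16
X: 2·3 = 6 | 1·0+2·3 = 6
L: 2·3 = 6 | 1·2+2·2 = 6
Y: 2·8 = 16 | 1·0+2·8 = 16
gcd(2,1,2) = 1

Coefficients: [2, 1, 2]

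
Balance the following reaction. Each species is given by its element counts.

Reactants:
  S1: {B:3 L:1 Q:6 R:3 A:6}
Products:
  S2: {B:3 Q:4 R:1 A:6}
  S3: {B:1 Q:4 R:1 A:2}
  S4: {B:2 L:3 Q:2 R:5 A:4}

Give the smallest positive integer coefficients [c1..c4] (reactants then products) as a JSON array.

Coefficients: [6, 3, 5, 2]

B: 6·3 = 18 | 3·3+5·1+2·2 = 18
L: 6·1 = 6 | 3·0+5·0+2·3 = 6
Q: 6·6 = 36 | 3·4+5·4+2·2 = 36
R: 6·3 = 18 | 3·1+5·1+2·5 = 18
A: 6·6 = 36 | 3·6+5·2+2·4 = 36
gcd(6,3,5,2) = 1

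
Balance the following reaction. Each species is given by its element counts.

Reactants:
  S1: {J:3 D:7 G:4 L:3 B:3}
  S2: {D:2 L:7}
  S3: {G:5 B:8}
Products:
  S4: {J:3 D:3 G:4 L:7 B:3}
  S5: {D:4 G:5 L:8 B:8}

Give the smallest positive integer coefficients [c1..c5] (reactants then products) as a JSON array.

J: 1·3+4·0+3·0 = 3 | 1·3+3·0 = 3
D: 1·7+4·2+3·0 = 15 | 1·3+3·4 = 15
G: 1·4+4·0+3·5 = 19 | 1·4+3·5 = 19
L: 1·3+4·7+3·0 = 31 | 1·7+3·8 = 31
B: 1·3+4·0+3·8 = 27 | 1·3+3·8 = 27
gcd(1,4,3,1,3) = 1

Coefficients: [1, 4, 3, 1, 3]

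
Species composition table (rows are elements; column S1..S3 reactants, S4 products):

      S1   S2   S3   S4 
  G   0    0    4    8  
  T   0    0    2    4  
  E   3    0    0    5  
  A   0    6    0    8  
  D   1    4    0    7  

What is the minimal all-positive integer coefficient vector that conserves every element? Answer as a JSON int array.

Coefficients: [5, 4, 6, 3]

G: 5·0+4·0+6·4 = 24 | 3·8 = 24
T: 5·0+4·0+6·2 = 12 | 3·4 = 12
E: 5·3+4·0+6·0 = 15 | 3·5 = 15
A: 5·0+4·6+6·0 = 24 | 3·8 = 24
D: 5·1+4·4+6·0 = 21 | 3·7 = 21
gcd(5,4,6,3) = 1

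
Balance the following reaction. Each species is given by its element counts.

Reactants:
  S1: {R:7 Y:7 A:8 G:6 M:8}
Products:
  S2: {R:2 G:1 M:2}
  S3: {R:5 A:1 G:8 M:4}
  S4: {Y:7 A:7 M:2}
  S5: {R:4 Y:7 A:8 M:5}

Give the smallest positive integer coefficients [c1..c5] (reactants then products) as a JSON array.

Coefficients: [5, 6, 3, 3, 2]

R: 5·7 = 35 | 6·2+3·5+3·0+2·4 = 35
Y: 5·7 = 35 | 6·0+3·0+3·7+2·7 = 35
A: 5·8 = 40 | 6·0+3·1+3·7+2·8 = 40
G: 5·6 = 30 | 6·1+3·8+3·0+2·0 = 30
M: 5·8 = 40 | 6·2+3·4+3·2+2·5 = 40
gcd(5,6,3,3,2) = 1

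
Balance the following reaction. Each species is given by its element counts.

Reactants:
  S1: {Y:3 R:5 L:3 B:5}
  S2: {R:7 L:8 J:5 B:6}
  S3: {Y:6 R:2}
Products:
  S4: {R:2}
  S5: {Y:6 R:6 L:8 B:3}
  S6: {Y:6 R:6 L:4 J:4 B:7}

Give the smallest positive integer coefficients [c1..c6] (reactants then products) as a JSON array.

Coefficients: [4, 4, 6, 6, 3, 5]

Y: 4·3+4·0+6·6 = 48 | 6·0+3·6+5·6 = 48
R: 4·5+4·7+6·2 = 60 | 6·2+3·6+5·6 = 60
L: 4·3+4·8+6·0 = 44 | 6·0+3·8+5·4 = 44
J: 4·0+4·5+6·0 = 20 | 6·0+3·0+5·4 = 20
B: 4·5+4·6+6·0 = 44 | 6·0+3·3+5·7 = 44
gcd(4,4,6,6,3,5) = 1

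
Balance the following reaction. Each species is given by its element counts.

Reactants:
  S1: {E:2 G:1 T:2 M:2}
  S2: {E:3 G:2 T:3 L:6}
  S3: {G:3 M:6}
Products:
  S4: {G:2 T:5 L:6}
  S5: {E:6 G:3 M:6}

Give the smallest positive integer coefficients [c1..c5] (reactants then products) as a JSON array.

Coefficients: [6, 6, 3, 6, 5]

E: 6·2+6·3+3·0 = 30 | 6·0+5·6 = 30
G: 6·1+6·2+3·3 = 27 | 6·2+5·3 = 27
T: 6·2+6·3+3·0 = 30 | 6·5+5·0 = 30
M: 6·2+6·0+3·6 = 30 | 6·0+5·6 = 30
L: 6·0+6·6+3·0 = 36 | 6·6+5·0 = 36
gcd(6,6,3,6,5) = 1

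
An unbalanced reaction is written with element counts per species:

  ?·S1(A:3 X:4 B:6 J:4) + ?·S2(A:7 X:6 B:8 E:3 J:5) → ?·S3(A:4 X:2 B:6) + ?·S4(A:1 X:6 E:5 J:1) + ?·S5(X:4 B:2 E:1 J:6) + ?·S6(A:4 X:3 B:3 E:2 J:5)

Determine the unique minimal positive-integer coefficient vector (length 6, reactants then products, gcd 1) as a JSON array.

Coefficients: [2, 5, 6, 1, 2, 4]

A: 2·3+5·7 = 41 | 6·4+1·1+2·0+4·4 = 41
X: 2·4+5·6 = 38 | 6·2+1·6+2·4+4·3 = 38
B: 2·6+5·8 = 52 | 6·6+1·0+2·2+4·3 = 52
E: 2·0+5·3 = 15 | 6·0+1·5+2·1+4·2 = 15
J: 2·4+5·5 = 33 | 6·0+1·1+2·6+4·5 = 33
gcd(2,5,6,1,2,4) = 1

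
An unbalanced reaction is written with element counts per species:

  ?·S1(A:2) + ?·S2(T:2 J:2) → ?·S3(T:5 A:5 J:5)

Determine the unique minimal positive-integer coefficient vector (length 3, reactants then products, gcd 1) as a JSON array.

T: 5·0+5·2 = 10 | 2·5 = 10
A: 5·2+5·0 = 10 | 2·5 = 10
J: 5·0+5·2 = 10 | 2·5 = 10
gcd(5,5,2) = 1

Coefficients: [5, 5, 2]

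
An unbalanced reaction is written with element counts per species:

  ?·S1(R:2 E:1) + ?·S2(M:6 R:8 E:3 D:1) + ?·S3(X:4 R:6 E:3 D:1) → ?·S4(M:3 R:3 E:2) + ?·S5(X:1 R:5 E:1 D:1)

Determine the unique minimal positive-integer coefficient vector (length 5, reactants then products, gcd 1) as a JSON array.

X: 4·0+3·0+1·4 = 4 | 6·0+4·1 = 4
M: 4·0+3·6+1·0 = 18 | 6·3+4·0 = 18
R: 4·2+3·8+1·6 = 38 | 6·3+4·5 = 38
E: 4·1+3·3+1·3 = 16 | 6·2+4·1 = 16
D: 4·0+3·1+1·1 = 4 | 6·0+4·1 = 4
gcd(4,3,1,6,4) = 1

Coefficients: [4, 3, 1, 6, 4]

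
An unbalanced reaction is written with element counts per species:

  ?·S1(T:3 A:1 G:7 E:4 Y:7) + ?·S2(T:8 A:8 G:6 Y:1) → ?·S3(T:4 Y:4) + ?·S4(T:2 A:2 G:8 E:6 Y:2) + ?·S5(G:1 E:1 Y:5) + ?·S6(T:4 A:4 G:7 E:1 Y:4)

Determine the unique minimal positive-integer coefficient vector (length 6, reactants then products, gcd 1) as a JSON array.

Coefficients: [6, 2, 3, 3, 2, 4]

T: 6·3+2·8 = 34 | 3·4+3·2+2·0+4·4 = 34
A: 6·1+2·8 = 22 | 3·0+3·2+2·0+4·4 = 22
G: 6·7+2·6 = 54 | 3·0+3·8+2·1+4·7 = 54
E: 6·4+2·0 = 24 | 3·0+3·6+2·1+4·1 = 24
Y: 6·7+2·1 = 44 | 3·4+3·2+2·5+4·4 = 44
gcd(6,2,3,3,2,4) = 1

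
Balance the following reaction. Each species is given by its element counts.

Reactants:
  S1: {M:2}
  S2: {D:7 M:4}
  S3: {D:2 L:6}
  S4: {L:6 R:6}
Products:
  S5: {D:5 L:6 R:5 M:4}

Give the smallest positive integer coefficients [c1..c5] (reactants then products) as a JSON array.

D: 4·0+4·7+1·2+5·0 = 30 | 6·5 = 30
L: 4·0+4·0+1·6+5·6 = 36 | 6·6 = 36
R: 4·0+4·0+1·0+5·6 = 30 | 6·5 = 30
M: 4·2+4·4+1·0+5·0 = 24 | 6·4 = 24
gcd(4,4,1,5,6) = 1

Coefficients: [4, 4, 1, 5, 6]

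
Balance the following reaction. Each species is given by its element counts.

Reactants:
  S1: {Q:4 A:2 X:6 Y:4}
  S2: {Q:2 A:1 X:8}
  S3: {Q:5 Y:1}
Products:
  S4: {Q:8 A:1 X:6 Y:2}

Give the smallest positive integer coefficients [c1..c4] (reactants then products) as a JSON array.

Coefficients: [1, 3, 6, 5]

Q: 1·4+3·2+6·5 = 40 | 5·8 = 40
A: 1·2+3·1+6·0 = 5 | 5·1 = 5
X: 1·6+3·8+6·0 = 30 | 5·6 = 30
Y: 1·4+3·0+6·1 = 10 | 5·2 = 10
gcd(1,3,6,5) = 1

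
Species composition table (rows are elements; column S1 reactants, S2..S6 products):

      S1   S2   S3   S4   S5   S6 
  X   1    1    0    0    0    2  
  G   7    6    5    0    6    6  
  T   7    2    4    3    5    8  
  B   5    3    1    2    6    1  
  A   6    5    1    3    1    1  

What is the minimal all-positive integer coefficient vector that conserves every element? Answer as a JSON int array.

Coefficients: [5, 3, 1, 4, 1, 1]

X: 5·1 = 5 | 3·1+1·0+4·0+1·0+1·2 = 5
G: 5·7 = 35 | 3·6+1·5+4·0+1·6+1·6 = 35
T: 5·7 = 35 | 3·2+1·4+4·3+1·5+1·8 = 35
B: 5·5 = 25 | 3·3+1·1+4·2+1·6+1·1 = 25
A: 5·6 = 30 | 3·5+1·1+4·3+1·1+1·1 = 30
gcd(5,3,1,4,1,1) = 1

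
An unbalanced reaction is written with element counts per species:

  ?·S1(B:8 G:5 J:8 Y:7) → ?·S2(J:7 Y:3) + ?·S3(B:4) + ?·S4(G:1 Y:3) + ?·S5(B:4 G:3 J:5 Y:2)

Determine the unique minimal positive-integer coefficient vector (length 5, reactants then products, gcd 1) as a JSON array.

B: 4·8 = 32 | 1·0+3·4+5·0+5·4 = 32
G: 4·5 = 20 | 1·0+3·0+5·1+5·3 = 20
J: 4·8 = 32 | 1·7+3·0+5·0+5·5 = 32
Y: 4·7 = 28 | 1·3+3·0+5·3+5·2 = 28
gcd(4,1,3,5,5) = 1

Coefficients: [4, 1, 3, 5, 5]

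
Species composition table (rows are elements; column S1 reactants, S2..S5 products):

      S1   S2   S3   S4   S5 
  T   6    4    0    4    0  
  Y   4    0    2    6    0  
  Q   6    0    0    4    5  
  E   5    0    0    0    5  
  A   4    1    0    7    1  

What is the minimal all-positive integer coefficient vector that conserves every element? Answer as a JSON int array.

Coefficients: [4, 5, 5, 1, 4]

T: 4·6 = 24 | 5·4+5·0+1·4+4·0 = 24
Y: 4·4 = 16 | 5·0+5·2+1·6+4·0 = 16
Q: 4·6 = 24 | 5·0+5·0+1·4+4·5 = 24
E: 4·5 = 20 | 5·0+5·0+1·0+4·5 = 20
A: 4·4 = 16 | 5·1+5·0+1·7+4·1 = 16
gcd(4,5,5,1,4) = 1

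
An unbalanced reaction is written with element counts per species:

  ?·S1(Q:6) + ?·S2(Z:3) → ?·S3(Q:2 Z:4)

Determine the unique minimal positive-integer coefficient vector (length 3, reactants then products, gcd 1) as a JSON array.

Q: 1·6+4·0 = 6 | 3·2 = 6
Z: 1·0+4·3 = 12 | 3·4 = 12
gcd(1,4,3) = 1

Coefficients: [1, 4, 3]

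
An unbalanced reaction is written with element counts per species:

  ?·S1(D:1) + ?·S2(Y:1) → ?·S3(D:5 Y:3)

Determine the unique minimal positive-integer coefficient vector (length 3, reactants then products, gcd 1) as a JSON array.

Coefficients: [5, 3, 1]

D: 5·1+3·0 = 5 | 1·5 = 5
Y: 5·0+3·1 = 3 | 1·3 = 3
gcd(5,3,1) = 1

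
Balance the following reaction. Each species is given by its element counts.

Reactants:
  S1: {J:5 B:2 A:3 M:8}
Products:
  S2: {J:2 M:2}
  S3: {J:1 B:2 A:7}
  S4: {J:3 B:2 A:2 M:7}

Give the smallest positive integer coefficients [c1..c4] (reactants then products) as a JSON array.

J: 5·5 = 25 | 6·2+1·1+4·3 = 25
B: 5·2 = 10 | 6·0+1·2+4·2 = 10
A: 5·3 = 15 | 6·0+1·7+4·2 = 15
M: 5·8 = 40 | 6·2+1·0+4·7 = 40
gcd(5,6,1,4) = 1

Coefficients: [5, 6, 1, 4]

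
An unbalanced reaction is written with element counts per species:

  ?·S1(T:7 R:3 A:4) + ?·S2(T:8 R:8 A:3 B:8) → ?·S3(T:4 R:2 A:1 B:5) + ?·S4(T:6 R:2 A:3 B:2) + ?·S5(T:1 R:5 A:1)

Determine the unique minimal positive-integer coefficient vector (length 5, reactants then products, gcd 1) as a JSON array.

Coefficients: [1, 3, 4, 2, 3]

T: 1·7+3·8 = 31 | 4·4+2·6+3·1 = 31
R: 1·3+3·8 = 27 | 4·2+2·2+3·5 = 27
A: 1·4+3·3 = 13 | 4·1+2·3+3·1 = 13
B: 1·0+3·8 = 24 | 4·5+2·2+3·0 = 24
gcd(1,3,4,2,3) = 1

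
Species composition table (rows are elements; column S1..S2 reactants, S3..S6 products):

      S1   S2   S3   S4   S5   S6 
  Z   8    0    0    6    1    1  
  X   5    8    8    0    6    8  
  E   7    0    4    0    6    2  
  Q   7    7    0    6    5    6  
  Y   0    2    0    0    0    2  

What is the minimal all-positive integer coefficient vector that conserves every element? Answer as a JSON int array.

Coefficients: [4, 6, 1, 4, 2, 6]

Z: 4·8+6·0 = 32 | 1·0+4·6+2·1+6·1 = 32
X: 4·5+6·8 = 68 | 1·8+4·0+2·6+6·8 = 68
E: 4·7+6·0 = 28 | 1·4+4·0+2·6+6·2 = 28
Q: 4·7+6·7 = 70 | 1·0+4·6+2·5+6·6 = 70
Y: 4·0+6·2 = 12 | 1·0+4·0+2·0+6·2 = 12
gcd(4,6,1,4,2,6) = 1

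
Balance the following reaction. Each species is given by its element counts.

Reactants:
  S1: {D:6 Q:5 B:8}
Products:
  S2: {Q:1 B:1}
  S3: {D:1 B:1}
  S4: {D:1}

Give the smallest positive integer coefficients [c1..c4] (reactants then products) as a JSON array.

Coefficients: [1, 5, 3, 3]

D: 1·6 = 6 | 5·0+3·1+3·1 = 6
Q: 1·5 = 5 | 5·1+3·0+3·0 = 5
B: 1·8 = 8 | 5·1+3·1+3·0 = 8
gcd(1,5,3,3) = 1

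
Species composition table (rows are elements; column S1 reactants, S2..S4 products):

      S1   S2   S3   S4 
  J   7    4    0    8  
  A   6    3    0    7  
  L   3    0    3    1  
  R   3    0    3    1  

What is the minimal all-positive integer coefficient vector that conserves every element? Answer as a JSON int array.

Coefficients: [4, 1, 3, 3]

J: 4·7 = 28 | 1·4+3·0+3·8 = 28
A: 4·6 = 24 | 1·3+3·0+3·7 = 24
L: 4·3 = 12 | 1·0+3·3+3·1 = 12
R: 4·3 = 12 | 1·0+3·3+3·1 = 12
gcd(4,1,3,3) = 1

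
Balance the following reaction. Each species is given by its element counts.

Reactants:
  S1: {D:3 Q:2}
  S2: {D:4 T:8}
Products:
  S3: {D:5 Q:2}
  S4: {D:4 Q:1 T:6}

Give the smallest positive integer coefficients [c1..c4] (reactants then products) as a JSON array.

Coefficients: [3, 3, 1, 4]

D: 3·3+3·4 = 21 | 1·5+4·4 = 21
Q: 3·2+3·0 = 6 | 1·2+4·1 = 6
T: 3·0+3·8 = 24 | 1·0+4·6 = 24
gcd(3,3,1,4) = 1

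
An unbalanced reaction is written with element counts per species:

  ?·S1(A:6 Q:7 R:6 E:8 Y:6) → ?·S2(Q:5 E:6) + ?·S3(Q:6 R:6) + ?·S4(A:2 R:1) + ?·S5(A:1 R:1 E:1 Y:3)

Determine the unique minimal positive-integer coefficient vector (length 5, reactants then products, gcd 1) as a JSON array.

Coefficients: [3, 3, 1, 6, 6]

A: 3·6 = 18 | 3·0+1·0+6·2+6·1 = 18
Q: 3·7 = 21 | 3·5+1·6+6·0+6·0 = 21
R: 3·6 = 18 | 3·0+1·6+6·1+6·1 = 18
E: 3·8 = 24 | 3·6+1·0+6·0+6·1 = 24
Y: 3·6 = 18 | 3·0+1·0+6·0+6·3 = 18
gcd(3,3,1,6,6) = 1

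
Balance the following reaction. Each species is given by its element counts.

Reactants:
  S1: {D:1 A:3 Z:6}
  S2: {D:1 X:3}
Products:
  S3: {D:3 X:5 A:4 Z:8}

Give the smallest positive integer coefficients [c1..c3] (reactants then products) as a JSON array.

D: 4·1+5·1 = 9 | 3·3 = 9
X: 4·0+5·3 = 15 | 3·5 = 15
A: 4·3+5·0 = 12 | 3·4 = 12
Z: 4·6+5·0 = 24 | 3·8 = 24
gcd(4,5,3) = 1

Coefficients: [4, 5, 3]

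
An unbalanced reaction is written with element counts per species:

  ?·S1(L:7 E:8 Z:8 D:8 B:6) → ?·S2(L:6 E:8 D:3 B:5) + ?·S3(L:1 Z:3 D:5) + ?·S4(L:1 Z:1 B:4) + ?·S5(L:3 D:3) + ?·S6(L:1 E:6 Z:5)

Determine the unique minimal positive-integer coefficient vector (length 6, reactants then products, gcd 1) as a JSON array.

Coefficients: [5, 2, 5, 5, 3, 4]

L: 5·7 = 35 | 2·6+5·1+5·1+3·3+4·1 = 35
E: 5·8 = 40 | 2·8+5·0+5·0+3·0+4·6 = 40
Z: 5·8 = 40 | 2·0+5·3+5·1+3·0+4·5 = 40
D: 5·8 = 40 | 2·3+5·5+5·0+3·3+4·0 = 40
B: 5·6 = 30 | 2·5+5·0+5·4+3·0+4·0 = 30
gcd(5,2,5,5,3,4) = 1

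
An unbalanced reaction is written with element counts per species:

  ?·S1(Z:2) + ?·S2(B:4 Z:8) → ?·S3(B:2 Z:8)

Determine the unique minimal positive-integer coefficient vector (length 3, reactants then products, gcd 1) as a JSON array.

Coefficients: [4, 1, 2]

B: 4·0+1·4 = 4 | 2·2 = 4
Z: 4·2+1·8 = 16 | 2·8 = 16
gcd(4,1,2) = 1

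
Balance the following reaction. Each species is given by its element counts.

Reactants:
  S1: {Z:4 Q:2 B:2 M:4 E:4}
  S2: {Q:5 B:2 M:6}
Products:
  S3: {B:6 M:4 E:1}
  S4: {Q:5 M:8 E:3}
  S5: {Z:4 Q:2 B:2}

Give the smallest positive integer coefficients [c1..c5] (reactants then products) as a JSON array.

Coefficients: [5, 6, 2, 6, 5]

Z: 5·4+6·0 = 20 | 2·0+6·0+5·4 = 20
Q: 5·2+6·5 = 40 | 2·0+6·5+5·2 = 40
B: 5·2+6·2 = 22 | 2·6+6·0+5·2 = 22
M: 5·4+6·6 = 56 | 2·4+6·8+5·0 = 56
E: 5·4+6·0 = 20 | 2·1+6·3+5·0 = 20
gcd(5,6,2,6,5) = 1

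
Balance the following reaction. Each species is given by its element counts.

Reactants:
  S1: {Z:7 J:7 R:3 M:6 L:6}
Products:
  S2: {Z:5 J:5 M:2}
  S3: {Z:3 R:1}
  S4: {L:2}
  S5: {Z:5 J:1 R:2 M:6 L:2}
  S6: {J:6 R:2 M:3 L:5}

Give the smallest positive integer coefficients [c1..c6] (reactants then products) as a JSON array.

Z: 6·7 = 42 | 3·5+4·3+5·0+3·5+4·0 = 42
J: 6·7 = 42 | 3·5+4·0+5·0+3·1+4·6 = 42
R: 6·3 = 18 | 3·0+4·1+5·0+3·2+4·2 = 18
M: 6·6 = 36 | 3·2+4·0+5·0+3·6+4·3 = 36
L: 6·6 = 36 | 3·0+4·0+5·2+3·2+4·5 = 36
gcd(6,3,4,5,3,4) = 1

Coefficients: [6, 3, 4, 5, 3, 4]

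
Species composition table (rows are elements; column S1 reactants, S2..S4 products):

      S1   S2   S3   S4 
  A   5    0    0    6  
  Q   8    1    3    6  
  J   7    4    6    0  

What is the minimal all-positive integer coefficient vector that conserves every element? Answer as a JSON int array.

A: 6·5 = 30 | 3·0+5·0+5·6 = 30
Q: 6·8 = 48 | 3·1+5·3+5·6 = 48
J: 6·7 = 42 | 3·4+5·6+5·0 = 42
gcd(6,3,5,5) = 1

Coefficients: [6, 3, 5, 5]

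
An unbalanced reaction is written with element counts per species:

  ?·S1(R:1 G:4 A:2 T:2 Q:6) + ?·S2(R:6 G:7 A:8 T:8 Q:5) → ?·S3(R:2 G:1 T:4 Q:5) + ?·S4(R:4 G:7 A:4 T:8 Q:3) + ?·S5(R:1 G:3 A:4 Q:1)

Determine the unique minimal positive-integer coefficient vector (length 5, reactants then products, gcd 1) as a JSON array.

Coefficients: [2, 2, 3, 1, 4]

R: 2·1+2·6 = 14 | 3·2+1·4+4·1 = 14
G: 2·4+2·7 = 22 | 3·1+1·7+4·3 = 22
A: 2·2+2·8 = 20 | 3·0+1·4+4·4 = 20
T: 2·2+2·8 = 20 | 3·4+1·8+4·0 = 20
Q: 2·6+2·5 = 22 | 3·5+1·3+4·1 = 22
gcd(2,2,3,1,4) = 1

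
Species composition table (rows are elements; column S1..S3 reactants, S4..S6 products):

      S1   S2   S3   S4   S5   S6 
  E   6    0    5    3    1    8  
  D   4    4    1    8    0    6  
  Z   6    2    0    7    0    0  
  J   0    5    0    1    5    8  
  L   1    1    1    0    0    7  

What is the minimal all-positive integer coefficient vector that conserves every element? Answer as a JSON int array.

E: 1·6+4·0+2·5 = 16 | 2·3+2·1+1·8 = 16
D: 1·4+4·4+2·1 = 22 | 2·8+2·0+1·6 = 22
Z: 1·6+4·2+2·0 = 14 | 2·7+2·0+1·0 = 14
J: 1·0+4·5+2·0 = 20 | 2·1+2·5+1·8 = 20
L: 1·1+4·1+2·1 = 7 | 2·0+2·0+1·7 = 7
gcd(1,4,2,2,2,1) = 1

Coefficients: [1, 4, 2, 2, 2, 1]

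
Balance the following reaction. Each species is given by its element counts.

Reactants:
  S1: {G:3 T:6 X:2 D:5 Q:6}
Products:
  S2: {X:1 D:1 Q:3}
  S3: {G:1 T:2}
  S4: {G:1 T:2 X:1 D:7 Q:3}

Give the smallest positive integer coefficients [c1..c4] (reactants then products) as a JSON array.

G: 2·3 = 6 | 3·0+5·1+1·1 = 6
T: 2·6 = 12 | 3·0+5·2+1·2 = 12
X: 2·2 = 4 | 3·1+5·0+1·1 = 4
D: 2·5 = 10 | 3·1+5·0+1·7 = 10
Q: 2·6 = 12 | 3·3+5·0+1·3 = 12
gcd(2,3,5,1) = 1

Coefficients: [2, 3, 5, 1]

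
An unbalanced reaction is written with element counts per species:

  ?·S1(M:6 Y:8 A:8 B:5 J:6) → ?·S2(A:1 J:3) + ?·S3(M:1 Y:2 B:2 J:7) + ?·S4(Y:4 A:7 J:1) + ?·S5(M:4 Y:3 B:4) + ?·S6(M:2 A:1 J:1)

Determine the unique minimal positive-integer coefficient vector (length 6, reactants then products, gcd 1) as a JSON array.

Coefficients: [4, 1, 2, 4, 4, 3]

M: 4·6 = 24 | 1·0+2·1+4·0+4·4+3·2 = 24
Y: 4·8 = 32 | 1·0+2·2+4·4+4·3+3·0 = 32
A: 4·8 = 32 | 1·1+2·0+4·7+4·0+3·1 = 32
B: 4·5 = 20 | 1·0+2·2+4·0+4·4+3·0 = 20
J: 4·6 = 24 | 1·3+2·7+4·1+4·0+3·1 = 24
gcd(4,1,2,4,4,3) = 1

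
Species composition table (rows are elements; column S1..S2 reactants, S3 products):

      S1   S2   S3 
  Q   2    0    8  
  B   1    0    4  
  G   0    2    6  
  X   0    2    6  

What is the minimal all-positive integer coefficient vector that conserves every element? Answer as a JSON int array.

Coefficients: [4, 3, 1]

Q: 4·2+3·0 = 8 | 1·8 = 8
B: 4·1+3·0 = 4 | 1·4 = 4
G: 4·0+3·2 = 6 | 1·6 = 6
X: 4·0+3·2 = 6 | 1·6 = 6
gcd(4,3,1) = 1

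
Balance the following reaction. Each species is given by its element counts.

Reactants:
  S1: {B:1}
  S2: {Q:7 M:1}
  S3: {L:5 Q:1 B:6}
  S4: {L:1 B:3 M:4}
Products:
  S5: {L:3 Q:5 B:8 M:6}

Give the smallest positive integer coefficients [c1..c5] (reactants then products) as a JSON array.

L: 6·0+2·0+1·5+4·1 = 9 | 3·3 = 9
Q: 6·0+2·7+1·1+4·0 = 15 | 3·5 = 15
B: 6·1+2·0+1·6+4·3 = 24 | 3·8 = 24
M: 6·0+2·1+1·0+4·4 = 18 | 3·6 = 18
gcd(6,2,1,4,3) = 1

Coefficients: [6, 2, 1, 4, 3]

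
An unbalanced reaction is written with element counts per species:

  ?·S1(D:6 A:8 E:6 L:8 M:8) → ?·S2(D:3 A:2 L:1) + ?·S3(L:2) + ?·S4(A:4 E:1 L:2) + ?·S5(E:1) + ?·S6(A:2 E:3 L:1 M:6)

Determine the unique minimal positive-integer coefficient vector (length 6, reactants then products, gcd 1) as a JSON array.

D: 3·6 = 18 | 6·3+6·0+1·0+5·0+4·0 = 18
A: 3·8 = 24 | 6·2+6·0+1·4+5·0+4·2 = 24
E: 3·6 = 18 | 6·0+6·0+1·1+5·1+4·3 = 18
L: 3·8 = 24 | 6·1+6·2+1·2+5·0+4·1 = 24
M: 3·8 = 24 | 6·0+6·0+1·0+5·0+4·6 = 24
gcd(3,6,6,1,5,4) = 1

Coefficients: [3, 6, 6, 1, 5, 4]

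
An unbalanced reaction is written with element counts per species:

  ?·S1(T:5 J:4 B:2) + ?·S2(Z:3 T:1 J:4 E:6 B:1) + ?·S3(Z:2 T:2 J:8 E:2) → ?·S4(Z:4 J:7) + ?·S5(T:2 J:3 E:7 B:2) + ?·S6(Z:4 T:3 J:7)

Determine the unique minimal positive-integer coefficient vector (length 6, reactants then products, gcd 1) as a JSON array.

Coefficients: [3, 6, 3, 1, 6, 5]

Z: 3·0+6·3+3·2 = 24 | 1·4+6·0+5·4 = 24
T: 3·5+6·1+3·2 = 27 | 1·0+6·2+5·3 = 27
J: 3·4+6·4+3·8 = 60 | 1·7+6·3+5·7 = 60
E: 3·0+6·6+3·2 = 42 | 1·0+6·7+5·0 = 42
B: 3·2+6·1+3·0 = 12 | 1·0+6·2+5·0 = 12
gcd(3,6,3,1,6,5) = 1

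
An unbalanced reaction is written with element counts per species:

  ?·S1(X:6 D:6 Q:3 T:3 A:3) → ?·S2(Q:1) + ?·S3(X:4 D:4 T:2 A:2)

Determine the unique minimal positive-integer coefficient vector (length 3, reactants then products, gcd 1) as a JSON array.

X: 2·6 = 12 | 6·0+3·4 = 12
D: 2·6 = 12 | 6·0+3·4 = 12
Q: 2·3 = 6 | 6·1+3·0 = 6
T: 2·3 = 6 | 6·0+3·2 = 6
A: 2·3 = 6 | 6·0+3·2 = 6
gcd(2,6,3) = 1

Coefficients: [2, 6, 3]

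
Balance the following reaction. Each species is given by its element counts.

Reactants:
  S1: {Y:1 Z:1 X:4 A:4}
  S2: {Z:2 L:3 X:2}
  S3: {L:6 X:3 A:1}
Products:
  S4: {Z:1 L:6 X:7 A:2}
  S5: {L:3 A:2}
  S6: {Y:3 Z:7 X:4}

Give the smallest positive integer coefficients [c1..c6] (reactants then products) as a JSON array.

Y: 3·1+4·0+4·0 = 3 | 4·0+4·0+1·3 = 3
Z: 3·1+4·2+4·0 = 11 | 4·1+4·0+1·7 = 11
L: 3·0+4·3+4·6 = 36 | 4·6+4·3+1·0 = 36
X: 3·4+4·2+4·3 = 32 | 4·7+4·0+1·4 = 32
A: 3·4+4·0+4·1 = 16 | 4·2+4·2+1·0 = 16
gcd(3,4,4,4,4,1) = 1

Coefficients: [3, 4, 4, 4, 4, 1]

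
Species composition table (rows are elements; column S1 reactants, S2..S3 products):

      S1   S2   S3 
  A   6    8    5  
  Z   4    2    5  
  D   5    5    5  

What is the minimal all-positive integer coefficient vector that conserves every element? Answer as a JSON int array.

A: 3·6 = 18 | 1·8+2·5 = 18
Z: 3·4 = 12 | 1·2+2·5 = 12
D: 3·5 = 15 | 1·5+2·5 = 15
gcd(3,1,2) = 1

Coefficients: [3, 1, 2]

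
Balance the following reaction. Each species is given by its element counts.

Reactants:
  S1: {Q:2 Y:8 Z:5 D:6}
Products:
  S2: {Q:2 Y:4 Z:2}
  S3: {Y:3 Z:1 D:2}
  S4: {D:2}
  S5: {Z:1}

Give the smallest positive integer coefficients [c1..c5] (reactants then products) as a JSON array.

Q: 3·2 = 6 | 3·2+4·0+5·0+5·0 = 6
Y: 3·8 = 24 | 3·4+4·3+5·0+5·0 = 24
Z: 3·5 = 15 | 3·2+4·1+5·0+5·1 = 15
D: 3·6 = 18 | 3·0+4·2+5·2+5·0 = 18
gcd(3,3,4,5,5) = 1

Coefficients: [3, 3, 4, 5, 5]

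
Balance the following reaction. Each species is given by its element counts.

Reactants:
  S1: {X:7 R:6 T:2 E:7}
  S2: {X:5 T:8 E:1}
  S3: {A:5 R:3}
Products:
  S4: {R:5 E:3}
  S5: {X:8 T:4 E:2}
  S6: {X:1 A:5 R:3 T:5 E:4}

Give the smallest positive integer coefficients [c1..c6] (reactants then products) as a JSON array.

X: 5·7+3·5+2·0 = 50 | 6·0+6·8+2·1 = 50
A: 5·0+3·0+2·5 = 10 | 6·0+6·0+2·5 = 10
R: 5·6+3·0+2·3 = 36 | 6·5+6·0+2·3 = 36
T: 5·2+3·8+2·0 = 34 | 6·0+6·4+2·5 = 34
E: 5·7+3·1+2·0 = 38 | 6·3+6·2+2·4 = 38
gcd(5,3,2,6,6,2) = 1

Coefficients: [5, 3, 2, 6, 6, 2]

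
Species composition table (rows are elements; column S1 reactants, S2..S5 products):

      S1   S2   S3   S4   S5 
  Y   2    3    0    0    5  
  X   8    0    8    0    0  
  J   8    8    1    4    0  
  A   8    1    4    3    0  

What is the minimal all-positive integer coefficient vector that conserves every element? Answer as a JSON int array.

Y: 4·2 = 8 | 1·3+4·0+5·0+1·5 = 8
X: 4·8 = 32 | 1·0+4·8+5·0+1·0 = 32
J: 4·8 = 32 | 1·8+4·1+5·4+1·0 = 32
A: 4·8 = 32 | 1·1+4·4+5·3+1·0 = 32
gcd(4,1,4,5,1) = 1

Coefficients: [4, 1, 4, 5, 1]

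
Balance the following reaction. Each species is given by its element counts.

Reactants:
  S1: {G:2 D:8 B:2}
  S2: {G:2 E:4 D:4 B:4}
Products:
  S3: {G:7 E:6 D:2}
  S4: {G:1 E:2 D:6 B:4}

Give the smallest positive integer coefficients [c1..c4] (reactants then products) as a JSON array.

Coefficients: [2, 4, 1, 5]

G: 2·2+4·2 = 12 | 1·7+5·1 = 12
E: 2·0+4·4 = 16 | 1·6+5·2 = 16
D: 2·8+4·4 = 32 | 1·2+5·6 = 32
B: 2·2+4·4 = 20 | 1·0+5·4 = 20
gcd(2,4,1,5) = 1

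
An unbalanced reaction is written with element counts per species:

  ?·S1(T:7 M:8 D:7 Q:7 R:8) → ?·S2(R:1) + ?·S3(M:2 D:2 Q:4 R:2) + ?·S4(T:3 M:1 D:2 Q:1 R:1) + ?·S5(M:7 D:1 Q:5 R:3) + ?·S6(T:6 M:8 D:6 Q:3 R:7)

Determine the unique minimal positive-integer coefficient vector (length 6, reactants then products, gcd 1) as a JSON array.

T: 3·7 = 21 | 5·0+2·0+5·3+1·0+1·6 = 21
M: 3·8 = 24 | 5·0+2·2+5·1+1·7+1·8 = 24
D: 3·7 = 21 | 5·0+2·2+5·2+1·1+1·6 = 21
Q: 3·7 = 21 | 5·0+2·4+5·1+1·5+1·3 = 21
R: 3·8 = 24 | 5·1+2·2+5·1+1·3+1·7 = 24
gcd(3,5,2,5,1,1) = 1

Coefficients: [3, 5, 2, 5, 1, 1]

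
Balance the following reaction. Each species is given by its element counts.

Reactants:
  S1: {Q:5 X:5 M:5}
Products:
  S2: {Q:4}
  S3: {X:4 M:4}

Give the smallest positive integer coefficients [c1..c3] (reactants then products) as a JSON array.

Q: 4·5 = 20 | 5·4+5·0 = 20
X: 4·5 = 20 | 5·0+5·4 = 20
M: 4·5 = 20 | 5·0+5·4 = 20
gcd(4,5,5) = 1

Coefficients: [4, 5, 5]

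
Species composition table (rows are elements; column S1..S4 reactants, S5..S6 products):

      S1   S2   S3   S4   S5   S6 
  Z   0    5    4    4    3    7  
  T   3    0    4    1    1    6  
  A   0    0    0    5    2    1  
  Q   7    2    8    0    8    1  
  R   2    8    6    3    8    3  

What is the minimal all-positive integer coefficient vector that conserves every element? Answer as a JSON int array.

Z: 1·0+1·5+1·4+1·4 = 13 | 2·3+1·7 = 13
T: 1·3+1·0+1·4+1·1 = 8 | 2·1+1·6 = 8
A: 1·0+1·0+1·0+1·5 = 5 | 2·2+1·1 = 5
Q: 1·7+1·2+1·8+1·0 = 17 | 2·8+1·1 = 17
R: 1·2+1·8+1·6+1·3 = 19 | 2·8+1·3 = 19
gcd(1,1,1,1,2,1) = 1

Coefficients: [1, 1, 1, 1, 2, 1]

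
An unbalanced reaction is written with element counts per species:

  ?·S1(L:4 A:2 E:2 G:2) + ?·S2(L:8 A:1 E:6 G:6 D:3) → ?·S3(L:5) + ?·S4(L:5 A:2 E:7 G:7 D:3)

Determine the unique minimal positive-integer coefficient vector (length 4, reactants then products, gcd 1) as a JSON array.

L: 1·4+2·8 = 20 | 2·5+2·5 = 20
A: 1·2+2·1 = 4 | 2·0+2·2 = 4
E: 1·2+2·6 = 14 | 2·0+2·7 = 14
G: 1·2+2·6 = 14 | 2·0+2·7 = 14
D: 1·0+2·3 = 6 | 2·0+2·3 = 6
gcd(1,2,2,2) = 1

Coefficients: [1, 2, 2, 2]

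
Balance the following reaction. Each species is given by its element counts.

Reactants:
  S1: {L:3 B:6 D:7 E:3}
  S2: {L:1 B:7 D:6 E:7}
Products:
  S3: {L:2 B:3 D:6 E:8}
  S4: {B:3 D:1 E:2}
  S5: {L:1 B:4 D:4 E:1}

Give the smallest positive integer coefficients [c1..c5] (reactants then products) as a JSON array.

L: 2·3+5·1 = 11 | 3·2+6·0+5·1 = 11
B: 2·6+5·7 = 47 | 3·3+6·3+5·4 = 47
D: 2·7+5·6 = 44 | 3·6+6·1+5·4 = 44
E: 2·3+5·7 = 41 | 3·8+6·2+5·1 = 41
gcd(2,5,3,6,5) = 1

Coefficients: [2, 5, 3, 6, 5]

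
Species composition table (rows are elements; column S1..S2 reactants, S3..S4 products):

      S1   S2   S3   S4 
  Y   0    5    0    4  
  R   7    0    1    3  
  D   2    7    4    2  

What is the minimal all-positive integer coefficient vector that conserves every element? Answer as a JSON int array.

Y: 3·0+4·5 = 20 | 6·0+5·4 = 20
R: 3·7+4·0 = 21 | 6·1+5·3 = 21
D: 3·2+4·7 = 34 | 6·4+5·2 = 34
gcd(3,4,6,5) = 1

Coefficients: [3, 4, 6, 5]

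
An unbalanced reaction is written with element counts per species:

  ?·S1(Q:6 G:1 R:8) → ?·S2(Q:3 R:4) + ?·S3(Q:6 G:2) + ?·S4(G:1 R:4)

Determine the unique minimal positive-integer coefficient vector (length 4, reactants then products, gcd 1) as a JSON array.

Coefficients: [4, 6, 1, 2]

Q: 4·6 = 24 | 6·3+1·6+2·0 = 24
G: 4·1 = 4 | 6·0+1·2+2·1 = 4
R: 4·8 = 32 | 6·4+1·0+2·4 = 32
gcd(4,6,1,2) = 1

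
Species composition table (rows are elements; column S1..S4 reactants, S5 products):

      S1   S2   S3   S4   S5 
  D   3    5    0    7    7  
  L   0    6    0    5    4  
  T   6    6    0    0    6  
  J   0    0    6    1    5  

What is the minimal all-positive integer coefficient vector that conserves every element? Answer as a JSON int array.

Coefficients: [3, 1, 3, 2, 4]

D: 3·3+1·5+3·0+2·7 = 28 | 4·7 = 28
L: 3·0+1·6+3·0+2·5 = 16 | 4·4 = 16
T: 3·6+1·6+3·0+2·0 = 24 | 4·6 = 24
J: 3·0+1·0+3·6+2·1 = 20 | 4·5 = 20
gcd(3,1,3,2,4) = 1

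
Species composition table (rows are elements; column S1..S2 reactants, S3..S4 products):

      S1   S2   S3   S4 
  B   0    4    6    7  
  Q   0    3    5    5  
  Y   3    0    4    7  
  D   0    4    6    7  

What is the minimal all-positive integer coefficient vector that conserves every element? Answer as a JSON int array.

Coefficients: [6, 5, 1, 2]

B: 6·0+5·4 = 20 | 1·6+2·7 = 20
Q: 6·0+5·3 = 15 | 1·5+2·5 = 15
Y: 6·3+5·0 = 18 | 1·4+2·7 = 18
D: 6·0+5·4 = 20 | 1·6+2·7 = 20
gcd(6,5,1,2) = 1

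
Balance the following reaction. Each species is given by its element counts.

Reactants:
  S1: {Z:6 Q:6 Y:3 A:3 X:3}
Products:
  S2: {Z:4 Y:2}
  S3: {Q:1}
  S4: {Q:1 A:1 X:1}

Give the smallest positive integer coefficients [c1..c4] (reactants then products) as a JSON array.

Coefficients: [2, 3, 6, 6]

Z: 2·6 = 12 | 3·4+6·0+6·0 = 12
Q: 2·6 = 12 | 3·0+6·1+6·1 = 12
Y: 2·3 = 6 | 3·2+6·0+6·0 = 6
A: 2·3 = 6 | 3·0+6·0+6·1 = 6
X: 2·3 = 6 | 3·0+6·0+6·1 = 6
gcd(2,3,6,6) = 1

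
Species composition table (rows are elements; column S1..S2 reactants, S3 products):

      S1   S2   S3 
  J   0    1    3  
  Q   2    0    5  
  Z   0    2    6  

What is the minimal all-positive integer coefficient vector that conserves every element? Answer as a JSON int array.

Coefficients: [5, 6, 2]

J: 5·0+6·1 = 6 | 2·3 = 6
Q: 5·2+6·0 = 10 | 2·5 = 10
Z: 5·0+6·2 = 12 | 2·6 = 12
gcd(5,6,2) = 1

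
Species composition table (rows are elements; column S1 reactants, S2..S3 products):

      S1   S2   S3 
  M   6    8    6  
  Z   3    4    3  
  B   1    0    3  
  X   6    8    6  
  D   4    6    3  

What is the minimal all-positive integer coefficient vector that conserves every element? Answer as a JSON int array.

Coefficients: [6, 3, 2]

M: 6·6 = 36 | 3·8+2·6 = 36
Z: 6·3 = 18 | 3·4+2·3 = 18
B: 6·1 = 6 | 3·0+2·3 = 6
X: 6·6 = 36 | 3·8+2·6 = 36
D: 6·4 = 24 | 3·6+2·3 = 24
gcd(6,3,2) = 1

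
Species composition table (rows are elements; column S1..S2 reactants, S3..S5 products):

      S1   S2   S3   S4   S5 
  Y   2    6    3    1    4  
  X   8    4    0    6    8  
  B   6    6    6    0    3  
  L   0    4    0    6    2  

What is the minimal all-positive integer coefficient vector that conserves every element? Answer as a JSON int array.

Y: 3·2+5·6 = 36 | 6·3+2·1+4·4 = 36
X: 3·8+5·4 = 44 | 6·0+2·6+4·8 = 44
B: 3·6+5·6 = 48 | 6·6+2·0+4·3 = 48
L: 3·0+5·4 = 20 | 6·0+2·6+4·2 = 20
gcd(3,5,6,2,4) = 1

Coefficients: [3, 5, 6, 2, 4]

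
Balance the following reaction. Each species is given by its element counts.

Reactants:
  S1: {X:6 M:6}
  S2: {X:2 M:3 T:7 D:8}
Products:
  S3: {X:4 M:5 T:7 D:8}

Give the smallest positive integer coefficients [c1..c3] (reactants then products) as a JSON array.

X: 1·6+3·2 = 12 | 3·4 = 12
M: 1·6+3·3 = 15 | 3·5 = 15
T: 1·0+3·7 = 21 | 3·7 = 21
D: 1·0+3·8 = 24 | 3·8 = 24
gcd(1,3,3) = 1

Coefficients: [1, 3, 3]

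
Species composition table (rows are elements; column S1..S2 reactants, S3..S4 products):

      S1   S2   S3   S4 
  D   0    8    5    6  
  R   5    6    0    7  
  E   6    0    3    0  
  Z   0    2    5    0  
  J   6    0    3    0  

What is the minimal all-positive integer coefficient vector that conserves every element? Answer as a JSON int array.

Coefficients: [1, 5, 2, 5]

D: 1·0+5·8 = 40 | 2·5+5·6 = 40
R: 1·5+5·6 = 35 | 2·0+5·7 = 35
E: 1·6+5·0 = 6 | 2·3+5·0 = 6
Z: 1·0+5·2 = 10 | 2·5+5·0 = 10
J: 1·6+5·0 = 6 | 2·3+5·0 = 6
gcd(1,5,2,5) = 1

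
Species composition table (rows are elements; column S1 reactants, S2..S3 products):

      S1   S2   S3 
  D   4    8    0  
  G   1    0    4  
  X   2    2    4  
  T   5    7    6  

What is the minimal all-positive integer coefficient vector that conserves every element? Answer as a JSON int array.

D: 4·4 = 16 | 2·8+1·0 = 16
G: 4·1 = 4 | 2·0+1·4 = 4
X: 4·2 = 8 | 2·2+1·4 = 8
T: 4·5 = 20 | 2·7+1·6 = 20
gcd(4,2,1) = 1

Coefficients: [4, 2, 1]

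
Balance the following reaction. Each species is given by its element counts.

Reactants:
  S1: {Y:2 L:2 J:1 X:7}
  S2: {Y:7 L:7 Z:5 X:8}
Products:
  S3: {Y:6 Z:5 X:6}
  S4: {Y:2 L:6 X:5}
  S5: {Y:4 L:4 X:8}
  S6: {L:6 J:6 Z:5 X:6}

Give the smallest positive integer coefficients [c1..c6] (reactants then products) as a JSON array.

Coefficients: [6, 6, 5, 6, 3, 1]

Y: 6·2+6·7 = 54 | 5·6+6·2+3·4+1·0 = 54
L: 6·2+6·7 = 54 | 5·0+6·6+3·4+1·6 = 54
J: 6·1+6·0 = 6 | 5·0+6·0+3·0+1·6 = 6
Z: 6·0+6·5 = 30 | 5·5+6·0+3·0+1·5 = 30
X: 6·7+6·8 = 90 | 5·6+6·5+3·8+1·6 = 90
gcd(6,6,5,6,3,1) = 1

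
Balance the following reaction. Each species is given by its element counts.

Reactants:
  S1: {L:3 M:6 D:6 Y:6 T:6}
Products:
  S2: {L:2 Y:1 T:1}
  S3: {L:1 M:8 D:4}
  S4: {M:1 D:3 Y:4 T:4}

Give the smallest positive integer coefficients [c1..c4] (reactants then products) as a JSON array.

L: 5·3 = 15 | 6·2+3·1+6·0 = 15
M: 5·6 = 30 | 6·0+3·8+6·1 = 30
D: 5·6 = 30 | 6·0+3·4+6·3 = 30
Y: 5·6 = 30 | 6·1+3·0+6·4 = 30
T: 5·6 = 30 | 6·1+3·0+6·4 = 30
gcd(5,6,3,6) = 1

Coefficients: [5, 6, 3, 6]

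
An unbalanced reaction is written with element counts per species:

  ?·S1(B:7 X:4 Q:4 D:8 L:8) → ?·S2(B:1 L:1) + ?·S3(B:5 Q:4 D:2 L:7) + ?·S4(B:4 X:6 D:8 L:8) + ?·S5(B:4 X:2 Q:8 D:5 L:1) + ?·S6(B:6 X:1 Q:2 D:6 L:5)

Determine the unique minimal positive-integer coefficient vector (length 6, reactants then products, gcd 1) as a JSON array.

B: 6·7 = 42 | 5·1+1·5+3·4+2·4+2·6 = 42
X: 6·4 = 24 | 5·0+1·0+3·6+2·2+2·1 = 24
Q: 6·4 = 24 | 5·0+1·4+3·0+2·8+2·2 = 24
D: 6·8 = 48 | 5·0+1·2+3·8+2·5+2·6 = 48
L: 6·8 = 48 | 5·1+1·7+3·8+2·1+2·5 = 48
gcd(6,5,1,3,2,2) = 1

Coefficients: [6, 5, 1, 3, 2, 2]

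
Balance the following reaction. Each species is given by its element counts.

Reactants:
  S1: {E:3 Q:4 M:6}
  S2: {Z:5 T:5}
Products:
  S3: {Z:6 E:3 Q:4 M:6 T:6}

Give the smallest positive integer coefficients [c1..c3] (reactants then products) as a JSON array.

Coefficients: [5, 6, 5]

Z: 5·0+6·5 = 30 | 5·6 = 30
E: 5·3+6·0 = 15 | 5·3 = 15
Q: 5·4+6·0 = 20 | 5·4 = 20
M: 5·6+6·0 = 30 | 5·6 = 30
T: 5·0+6·5 = 30 | 5·6 = 30
gcd(5,6,5) = 1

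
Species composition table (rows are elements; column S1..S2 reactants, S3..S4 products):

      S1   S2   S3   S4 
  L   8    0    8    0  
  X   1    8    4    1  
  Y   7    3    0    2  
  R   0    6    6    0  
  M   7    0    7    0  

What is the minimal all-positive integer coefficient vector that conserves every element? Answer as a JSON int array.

L: 1·8+1·0 = 8 | 1·8+5·0 = 8
X: 1·1+1·8 = 9 | 1·4+5·1 = 9
Y: 1·7+1·3 = 10 | 1·0+5·2 = 10
R: 1·0+1·6 = 6 | 1·6+5·0 = 6
M: 1·7+1·0 = 7 | 1·7+5·0 = 7
gcd(1,1,1,5) = 1

Coefficients: [1, 1, 1, 5]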